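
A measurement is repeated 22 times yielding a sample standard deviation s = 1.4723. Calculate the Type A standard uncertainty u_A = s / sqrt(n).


u_A = s / sqrt(n)
u_A = 1.4723 / sqrt(22)
u_A = 1.4723 / 4.6904158
u_A = 0.3139

0.3139


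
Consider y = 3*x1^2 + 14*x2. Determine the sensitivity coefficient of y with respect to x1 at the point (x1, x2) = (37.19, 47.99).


y = 3*x1^2 + 14*x2
dy/dx1 = 2*3*x1
Evaluate at x1 = 37.19: c1 = 6 * 37.19
c1 = 223.1400

223.1400


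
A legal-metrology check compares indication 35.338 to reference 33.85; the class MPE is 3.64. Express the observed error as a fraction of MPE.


e = indication - reference = 35.338 - 33.85 = 1.4880
|e| = 1.4880
ratio = |e| / MPE = 1.4880 / 3.64
ratio = 0.4088

0.4088


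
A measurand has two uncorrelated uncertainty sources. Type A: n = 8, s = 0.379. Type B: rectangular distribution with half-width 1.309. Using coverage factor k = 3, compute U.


u_A = s / sqrt(n) = 0.379 / sqrt(8) = 0.13399674
u_B = half_width / sqrt(3) = 1.309 / sqrt(3) = 0.7557515
uc = sqrt(u_A^2 + u_B^2) = sqrt(0.13399674^2 + 0.7557515^2) = 0.76753857
U = k * uc = 3 * 0.76753857
U = 2.3026

2.3026


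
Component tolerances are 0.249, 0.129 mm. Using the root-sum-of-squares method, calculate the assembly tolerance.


RSS = sqrt(0.249^2 + 0.129^2)
= sqrt(0.078642)
= 0.2804

0.2804


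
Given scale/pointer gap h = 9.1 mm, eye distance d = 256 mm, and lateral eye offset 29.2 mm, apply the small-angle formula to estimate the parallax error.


error = h * offset / d
= 9.1 * 29.2 / 256
= 1.0380

1.0380


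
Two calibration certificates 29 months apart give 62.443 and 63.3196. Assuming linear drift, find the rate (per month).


rate = (v2 - v1) / months
= (63.3196 - 62.443) / 29
= 0.8766 / 29
= 0.0302

0.0302


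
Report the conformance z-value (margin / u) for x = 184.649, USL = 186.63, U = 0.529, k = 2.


u = U / k = 0.529 / 2 = 0.2645
margin = |USL - x| = |186.63 - 184.649| = 1.981
z = margin / u = 1.981 / 0.2645
z = 7.4896

7.4896


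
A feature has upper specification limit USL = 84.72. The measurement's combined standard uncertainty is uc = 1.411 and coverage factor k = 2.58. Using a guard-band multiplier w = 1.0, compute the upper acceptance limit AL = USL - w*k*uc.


U = k * uc = 2.58 * 1.411 = 3.64038
guard band g = w * U = 1.0 * 3.64038 = 3.64038
AL = USL - g = 84.72 - 3.64038
AL = 81.0796

81.0796


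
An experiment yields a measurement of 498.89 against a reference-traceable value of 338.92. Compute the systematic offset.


Systematic error = measured - true
= 498.89 - 338.92
= 159.9700

159.9700


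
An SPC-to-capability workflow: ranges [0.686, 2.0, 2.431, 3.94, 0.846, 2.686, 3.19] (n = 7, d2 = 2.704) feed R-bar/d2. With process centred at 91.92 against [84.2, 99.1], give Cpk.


R_bar = (0.686 + 2.0 + 2.431 + 3.94 + 0.846 + 2.686 + 3.19) / 7 = 2.2541429
sigma = R_bar / d2 = 2.2541429 / 2.704 = 0.83363273
Cp = (USL - LSL)/(6*sigma) = (99.1 - 84.2)/(6*0.83363273) = 2.9789
Cpu = (99.1 - 91.92)/(3*0.83363273) = 2.8710
Cpl = (91.92 - 84.2)/(3*0.83363273) = 3.0869
Cpk = min(Cpu, Cpl) = 2.8710

2.8710


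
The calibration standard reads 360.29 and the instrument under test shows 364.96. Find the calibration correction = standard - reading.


Correction = standard - reading
= 360.29 - 364.96
= -4.6700

-4.6700


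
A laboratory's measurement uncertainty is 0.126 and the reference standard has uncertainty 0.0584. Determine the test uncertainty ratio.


TUR = u_lab / u_ref
= 0.126 / 0.0584
= 2.1575

2.1575


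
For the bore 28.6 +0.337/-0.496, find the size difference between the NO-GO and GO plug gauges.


GO = nominal - lower_tol (smallest hole = maximum material condition)
GO = 28.6 - 0.496 = 28.104
NO-GO = nominal + upper_tol (largest hole = least material condition)
NO-GO = 28.6 + 0.337 = 28.937
spread = NO-GO - GO = 28.937 - 28.104 = 0.8330

0.8330


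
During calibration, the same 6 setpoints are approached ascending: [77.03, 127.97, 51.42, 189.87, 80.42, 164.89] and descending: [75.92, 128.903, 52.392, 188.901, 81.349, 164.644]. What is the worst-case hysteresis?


|77.03 - 75.92| = 1.1100
|127.97 - 128.903| = 0.9330
|51.42 - 52.392| = 0.9720
|189.87 - 188.901| = 0.9690
|80.42 - 81.349| = 0.9290
|164.89 - 164.644| = 0.2460
hysteresis = max(diffs) = 1.1100

1.1100


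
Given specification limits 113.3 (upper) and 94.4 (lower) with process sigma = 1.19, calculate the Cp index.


Cp = (USL - LSL) / (6 * sigma)
= (113.3 - 94.4) / (6 * 1.19)
= 18.9000 / 7.1400
= 2.6471

2.6471


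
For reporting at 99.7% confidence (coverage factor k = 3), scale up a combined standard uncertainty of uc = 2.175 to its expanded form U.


U = k * uc
U = 3 * 2.175
U = 6.5250

6.5250


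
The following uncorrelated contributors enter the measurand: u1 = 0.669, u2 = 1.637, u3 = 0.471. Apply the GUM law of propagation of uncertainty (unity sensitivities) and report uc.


uc = sqrt(0.669^2 + 1.637^2 + 0.471^2)
uc = sqrt(3.349171)
uc = 1.8301

1.8301


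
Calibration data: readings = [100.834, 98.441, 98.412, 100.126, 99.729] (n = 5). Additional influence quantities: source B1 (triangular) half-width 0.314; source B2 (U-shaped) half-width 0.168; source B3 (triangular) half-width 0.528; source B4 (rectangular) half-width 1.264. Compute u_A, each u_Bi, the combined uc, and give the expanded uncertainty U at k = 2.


mean = (100.834 + 98.441 + 98.412 + 100.126 + 99.729) / 5 = 99.5084
s = sqrt(sum((x - mean)^2)/(n-1)) = 1.0640424
u_A = s / sqrt(n) = 1.0640424 / sqrt(5) = 0.47585423
u_B1 = 0.314 / sqrt(6) = 0.12818996
u_B2 = 0.168 / sqrt(2) = 0.11879394
u_B3 = 0.528 / sqrt(6) = 0.2155551
u_B4 = 1.264 / sqrt(3) = 0.72977074
uc = sqrt(0.47585423^2 + 0.12818996^2 + 0.11879394^2 + 0.2155551^2 + 0.72977074^2) = 0.91433651
U = k * uc = 2 * 0.91433651
U = 1.8287

1.8287


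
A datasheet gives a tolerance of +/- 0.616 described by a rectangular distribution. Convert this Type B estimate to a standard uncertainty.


u_B = half_width / sqrt(3)
u_B = 0.616 / 1.7320508
u_B = 0.3556

0.3556


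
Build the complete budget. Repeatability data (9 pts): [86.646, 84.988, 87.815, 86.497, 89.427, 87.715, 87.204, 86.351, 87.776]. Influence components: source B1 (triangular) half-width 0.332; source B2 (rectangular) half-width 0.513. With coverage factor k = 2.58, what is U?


mean = (86.646 + 84.988 + 87.815 + 86.497 + 89.427 + 87.715 + 87.204 + 86.351 + 87.776) / 9 = 87.15766667
s = sqrt(sum((x - mean)^2)/(n-1)) = 1.2416477
u_A = s / sqrt(n) = 1.2416477 / sqrt(9) = 0.41388257
u_B1 = 0.332 / sqrt(6) = 0.13553843
u_B2 = 0.513 / sqrt(3) = 0.29618069
uc = sqrt(0.41388257^2 + 0.13553843^2 + 0.29618069^2) = 0.52668059
U = k * uc = 2.58 * 0.52668059
U = 1.3588

1.3588


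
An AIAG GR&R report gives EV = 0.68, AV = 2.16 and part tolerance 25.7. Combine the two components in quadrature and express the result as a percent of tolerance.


GRR = sqrt(EV^2 + AV^2) = sqrt(0.68^2 + 2.16^2) = 2.2645088
%GRR = GRR / tol * 100 = 2.2645088 / 25.7 * 100
%GRR = 8.8113

8.8113


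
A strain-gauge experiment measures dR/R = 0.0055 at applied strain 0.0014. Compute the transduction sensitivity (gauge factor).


GF = (dR/R) / epsilon
= 0.0055 / 0.0014
= 3.9286

3.9286


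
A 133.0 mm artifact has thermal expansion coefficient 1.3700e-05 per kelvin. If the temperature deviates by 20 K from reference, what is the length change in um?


dL = L * alpha * dT
= 133.0 * 1.3700e-05 * 20
= 0.0364420 mm
dL_um = 0.0364420 * 1000 = 36.4420 um

36.4420


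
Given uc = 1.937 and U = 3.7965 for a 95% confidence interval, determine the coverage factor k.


k = U / uc
k = 3.7965 / 1.937
k = 1.96

1.96


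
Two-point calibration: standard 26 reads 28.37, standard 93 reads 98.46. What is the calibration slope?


slope = (y2 - y1) / (x2 - x1)
= (98.46 - 28.37) / (93 - 26)
= 70.0900 / 67
= 1.0461

1.0461


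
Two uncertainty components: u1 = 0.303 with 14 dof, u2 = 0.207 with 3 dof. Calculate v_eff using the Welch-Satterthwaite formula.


uc = sqrt(u1^2 + u2^2) = sqrt(0.303^2 + 0.207^2) = 0.36695776
v_eff = uc^4 / (u1^4/v1 + u2^4/v2)
= 0.36695776^4 / (0.303^4/14 + 0.207^4/3)
= 0.018132776 / 0.001214076
v_eff = 14.9355

14.9355


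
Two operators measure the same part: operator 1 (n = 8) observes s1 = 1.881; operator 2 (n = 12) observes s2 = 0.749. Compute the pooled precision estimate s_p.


s_p = sqrt(((n1-1)*s1^2 + (n2-1)*s2^2) / (n1+n2-2))
numerator = (8-1)*1.881^2 + (12-1)*0.749^2 = 24.767127 + 6.171011 = 30.938138
denominator = 8 + 12 - 2 = 18
s_p^2 = 30.938138 / 18 = 1.7187854
s_p = sqrt(1.7187854) = 1.3110

1.3110


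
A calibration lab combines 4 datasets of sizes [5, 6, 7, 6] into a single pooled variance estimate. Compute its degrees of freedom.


nu = sum_i (n_i - 1)
nu = ((5 - 1) + (6 - 1) + (7 - 1) + (6 - 1))
nu = 4 + 5 + 6 + 5
nu = 20

20


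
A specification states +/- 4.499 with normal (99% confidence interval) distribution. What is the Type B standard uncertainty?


u_B = half_width / 2.576
u_B = 4.499 / 2.576
u_B = 1.7465

1.7465


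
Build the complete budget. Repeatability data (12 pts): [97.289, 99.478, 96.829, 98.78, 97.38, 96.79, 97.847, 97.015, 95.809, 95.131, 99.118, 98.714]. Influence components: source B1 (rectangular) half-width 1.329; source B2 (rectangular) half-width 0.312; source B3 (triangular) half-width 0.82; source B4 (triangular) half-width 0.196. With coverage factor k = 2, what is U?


mean = (97.289 + 99.478 + 96.829 + 98.78 + 97.38 + 96.79 + 97.847 + 97.015 + 95.809 + 95.131 + 99.118 + 98.714) / 12 = 97.515
s = sqrt(sum((x - mean)^2)/(n-1)) = 1.3307702
u_A = s / sqrt(n) = 1.3307702 / sqrt(12) = 0.38416027
u_B1 = 1.329 / sqrt(3) = 0.76729851
u_B2 = 0.312 / sqrt(3) = 0.18013328
u_B3 = 0.82 / sqrt(6) = 0.3347636
u_B4 = 0.196 / sqrt(6) = 0.080016665
uc = sqrt(0.38416027^2 + 0.76729851^2 + 0.18013328^2 + 0.3347636^2 + 0.080016665^2) = 0.94193601
U = k * uc = 2 * 0.94193601
U = 1.8839

1.8839


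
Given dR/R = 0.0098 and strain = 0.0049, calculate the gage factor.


GF = (dR/R) / epsilon
= 0.0098 / 0.0049
= 2.0000

2.0000


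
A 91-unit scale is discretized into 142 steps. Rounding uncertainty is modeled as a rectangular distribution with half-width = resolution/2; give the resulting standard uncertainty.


resolution = range / divisions
resolution = 91 / 142 = 0.64084507
u_res = resolution / (2*sqrt(3))
u_res = 0.64084507 / 3.4641016
u_res = 0.1850

0.1850


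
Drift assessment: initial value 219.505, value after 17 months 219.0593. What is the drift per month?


rate = (v2 - v1) / months
= (219.0593 - 219.505) / 17
= -0.4457 / 17
= -0.0262

-0.0262


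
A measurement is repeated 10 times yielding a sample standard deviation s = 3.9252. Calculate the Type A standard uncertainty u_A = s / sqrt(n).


u_A = s / sqrt(n)
u_A = 3.9252 / sqrt(10)
u_A = 3.9252 / 3.1622777
u_A = 1.2413

1.2413


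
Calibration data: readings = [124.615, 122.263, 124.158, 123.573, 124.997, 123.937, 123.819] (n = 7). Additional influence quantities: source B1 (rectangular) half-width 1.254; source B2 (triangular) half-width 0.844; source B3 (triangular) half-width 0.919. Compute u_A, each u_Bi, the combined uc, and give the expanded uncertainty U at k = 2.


mean = (124.615 + 122.263 + 124.158 + 123.573 + 124.997 + 123.937 + 123.819) / 7 = 123.9088571
s = sqrt(sum((x - mean)^2)/(n-1)) = 0.87323888
u_A = s / sqrt(n) = 0.87323888 / sqrt(7) = 0.33005327
u_B1 = 1.254 / sqrt(3) = 0.72399724
u_B2 = 0.844 / sqrt(6) = 0.34456156
u_B3 = 0.919 / sqrt(6) = 0.37518018
uc = sqrt(0.33005327^2 + 0.72399724^2 + 0.34456156^2 + 0.37518018^2) = 0.94476981
U = k * uc = 2 * 0.94476981
U = 1.8895

1.8895


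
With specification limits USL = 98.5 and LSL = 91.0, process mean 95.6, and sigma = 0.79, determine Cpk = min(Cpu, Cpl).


Cpu = (USL - mean) / (3*sigma) = (98.5 - 95.6) / (3*0.79) = 1.2236
Cpl = (mean - LSL) / (3*sigma) = (95.6 - 91.0) / (3*0.79) = 1.9409
Cpk = min(Cpu, Cpl) = 1.2236

1.2236


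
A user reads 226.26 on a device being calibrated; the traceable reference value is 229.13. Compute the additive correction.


Correction = standard - reading
= 229.13 - 226.26
= 2.8700

2.8700


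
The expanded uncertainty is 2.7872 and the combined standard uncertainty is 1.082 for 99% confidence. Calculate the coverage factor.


k = U / uc
k = 2.7872 / 1.082
k = 2.576

2.576


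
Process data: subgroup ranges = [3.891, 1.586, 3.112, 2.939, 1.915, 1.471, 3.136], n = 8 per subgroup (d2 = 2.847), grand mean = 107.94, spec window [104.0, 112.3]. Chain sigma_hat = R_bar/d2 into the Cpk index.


R_bar = (3.891 + 1.586 + 3.112 + 2.939 + 1.915 + 1.471 + 3.136) / 7 = 2.5785714
sigma = R_bar / d2 = 2.5785714 / 2.847 = 0.90571528
Cp = (USL - LSL)/(6*sigma) = (112.3 - 104.0)/(6*0.90571528) = 1.5273
Cpu = (112.3 - 107.94)/(3*0.90571528) = 1.6046
Cpl = (107.94 - 104.0)/(3*0.90571528) = 1.4501
Cpk = min(Cpu, Cpl) = 1.4501

1.4501


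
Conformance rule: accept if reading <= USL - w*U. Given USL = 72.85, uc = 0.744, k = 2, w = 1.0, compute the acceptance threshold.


U = k * uc = 2 * 0.744 = 1.488
guard band g = w * U = 1.0 * 1.488 = 1.488
AL = USL - g = 72.85 - 1.488
AL = 71.3620

71.3620


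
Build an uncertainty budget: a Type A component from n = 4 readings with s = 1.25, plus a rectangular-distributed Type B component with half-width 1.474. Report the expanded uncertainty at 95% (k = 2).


u_A = s / sqrt(n) = 1.25 / sqrt(4) = 0.625
u_B = half_width / sqrt(3) = 1.474 / sqrt(3) = 0.8510143
uc = sqrt(u_A^2 + u_B^2) = sqrt(0.625^2 + 0.8510143^2) = 1.0558647
U = k * uc = 2 * 1.0558647
U = 2.1117

2.1117


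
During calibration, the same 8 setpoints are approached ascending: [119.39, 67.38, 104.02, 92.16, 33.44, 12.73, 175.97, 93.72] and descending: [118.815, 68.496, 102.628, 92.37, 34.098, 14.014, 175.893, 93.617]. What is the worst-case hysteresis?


|119.39 - 118.815| = 0.5750
|67.38 - 68.496| = 1.1160
|104.02 - 102.628| = 1.3920
|92.16 - 92.37| = 0.2100
|33.44 - 34.098| = 0.6580
|12.73 - 14.014| = 1.2840
|175.97 - 175.893| = 0.0770
|93.72 - 93.617| = 0.1030
hysteresis = max(diffs) = 1.3920

1.3920


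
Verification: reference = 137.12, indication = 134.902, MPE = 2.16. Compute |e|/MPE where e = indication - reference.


e = indication - reference = 134.902 - 137.12 = -2.2180
|e| = 2.2180
ratio = |e| / MPE = 2.2180 / 2.16
ratio = 1.0269

1.0269


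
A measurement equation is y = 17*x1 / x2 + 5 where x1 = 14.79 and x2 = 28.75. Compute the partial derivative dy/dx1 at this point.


y = 17*x1 / x2 + 5
dy/dx1 = 17/x2
Evaluate at x2 = 28.75: c1 = 17 / 28.75
c1 = 0.5913

0.5913


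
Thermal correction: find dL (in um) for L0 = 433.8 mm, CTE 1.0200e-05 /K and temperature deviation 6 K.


dL = L * alpha * dT
= 433.8 * 1.0200e-05 * 6
= 0.0265486 mm
dL_um = 0.0265486 * 1000 = 26.5486 um

26.5486


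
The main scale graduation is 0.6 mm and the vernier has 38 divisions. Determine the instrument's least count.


LC = MSD / n_div
= 0.6 / 38
= 0.0158

0.0158


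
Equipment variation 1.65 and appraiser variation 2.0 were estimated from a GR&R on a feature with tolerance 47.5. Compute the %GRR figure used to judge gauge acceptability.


GRR = sqrt(EV^2 + AV^2) = sqrt(1.65^2 + 2.0^2) = 2.5927784
%GRR = GRR / tol * 100 = 2.5927784 / 47.5 * 100
%GRR = 5.4585

5.4585


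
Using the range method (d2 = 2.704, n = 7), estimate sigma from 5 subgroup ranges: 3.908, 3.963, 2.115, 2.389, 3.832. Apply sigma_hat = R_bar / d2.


R_bar = (3.908 + 3.963 + 2.115 + 2.389 + 3.832) / 5
R_bar = 16.207 / 5 = 3.2414
sigma_hat = R_bar / d2 = 3.2414 / 2.704 = 1.1987

1.1987


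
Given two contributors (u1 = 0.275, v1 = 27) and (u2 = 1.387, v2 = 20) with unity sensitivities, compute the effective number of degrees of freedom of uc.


uc = sqrt(u1^2 + u2^2) = sqrt(0.275^2 + 1.387^2) = 1.4139993
v_eff = uc^4 / (u1^4/v1 + u2^4/v2)
= 1.4139993^4 / (0.275^4/27 + 1.387^4/20)
= 3.9975764 / 0.18525618
v_eff = 21.5786

21.5786


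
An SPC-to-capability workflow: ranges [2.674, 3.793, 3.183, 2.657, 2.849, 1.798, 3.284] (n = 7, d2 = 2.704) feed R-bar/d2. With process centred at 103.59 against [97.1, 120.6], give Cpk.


R_bar = (2.674 + 3.793 + 3.183 + 2.657 + 2.849 + 1.798 + 3.284) / 7 = 2.8911429
sigma = R_bar / d2 = 2.8911429 / 2.704 = 1.0692097
Cp = (USL - LSL)/(6*sigma) = (120.6 - 97.1)/(6*1.0692097) = 3.6631
Cpu = (120.6 - 103.59)/(3*1.0692097) = 5.3030
Cpl = (103.59 - 97.1)/(3*1.0692097) = 2.0233
Cpk = min(Cpu, Cpl) = 2.0233

2.0233


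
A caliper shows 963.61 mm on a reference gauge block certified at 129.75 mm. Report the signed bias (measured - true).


Systematic error = measured - true
= 963.61 - 129.75
= 833.8600

833.8600


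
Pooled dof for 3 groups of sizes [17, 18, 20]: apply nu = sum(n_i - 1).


nu = sum_i (n_i - 1)
nu = ((17 - 1) + (18 - 1) + (20 - 1))
nu = 16 + 17 + 19
nu = 52

52


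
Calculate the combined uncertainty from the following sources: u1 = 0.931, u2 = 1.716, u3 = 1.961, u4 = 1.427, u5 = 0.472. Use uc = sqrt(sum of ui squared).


uc = sqrt(0.931^2 + 1.716^2 + 1.961^2 + 1.427^2 + 0.472^2)
uc = sqrt(9.916051)
uc = 3.1490

3.1490


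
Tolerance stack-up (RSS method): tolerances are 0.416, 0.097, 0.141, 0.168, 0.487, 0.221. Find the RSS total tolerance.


RSS = sqrt(0.416^2 + 0.097^2 + 0.141^2 + 0.168^2 + 0.487^2 + 0.221^2)
= sqrt(0.51658)
= 0.7187

0.7187


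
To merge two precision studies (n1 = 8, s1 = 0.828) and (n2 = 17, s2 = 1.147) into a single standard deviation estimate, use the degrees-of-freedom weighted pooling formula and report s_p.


s_p = sqrt(((n1-1)*s1^2 + (n2-1)*s2^2) / (n1+n2-2))
numerator = (8-1)*0.828^2 + (17-1)*1.147^2 = 4.799088 + 21.049744 = 25.848832
denominator = 8 + 17 - 2 = 23
s_p^2 = 25.848832 / 23 = 1.1238623
s_p = sqrt(1.1238623) = 1.0601

1.0601


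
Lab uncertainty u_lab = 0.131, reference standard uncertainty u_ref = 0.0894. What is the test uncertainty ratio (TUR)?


TUR = u_lab / u_ref
= 0.131 / 0.0894
= 1.4653

1.4653


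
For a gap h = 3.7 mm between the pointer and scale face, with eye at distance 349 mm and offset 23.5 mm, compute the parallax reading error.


error = h * offset / d
= 3.7 * 23.5 / 349
= 0.2491

0.2491


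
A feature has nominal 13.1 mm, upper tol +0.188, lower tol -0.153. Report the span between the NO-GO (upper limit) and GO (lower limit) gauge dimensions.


GO = nominal - lower_tol (smallest hole = maximum material condition)
GO = 13.1 - 0.153 = 12.947
NO-GO = nominal + upper_tol (largest hole = least material condition)
NO-GO = 13.1 + 0.188 = 13.288
spread = NO-GO - GO = 13.288 - 12.947 = 0.3410

0.3410


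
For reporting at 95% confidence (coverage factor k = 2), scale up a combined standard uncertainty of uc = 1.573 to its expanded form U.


U = k * uc
U = 2 * 1.573
U = 3.1460

3.1460


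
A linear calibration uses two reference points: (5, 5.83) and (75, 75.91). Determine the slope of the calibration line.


slope = (y2 - y1) / (x2 - x1)
= (75.91 - 5.83) / (75 - 5)
= 70.0800 / 70
= 1.0011

1.0011


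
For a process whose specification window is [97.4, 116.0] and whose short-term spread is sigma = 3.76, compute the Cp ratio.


Cp = (USL - LSL) / (6 * sigma)
= (116.0 - 97.4) / (6 * 3.76)
= 18.6000 / 22.5600
= 0.8245

0.8245


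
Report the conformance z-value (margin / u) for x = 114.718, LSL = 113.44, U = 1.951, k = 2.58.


u = U / k = 1.951 / 2.58 = 0.75620155
margin = |LSL - x| = |113.44 - 114.718| = 1.278
z = margin / u = 1.278 / 0.75620155
z = 1.6900

1.6900


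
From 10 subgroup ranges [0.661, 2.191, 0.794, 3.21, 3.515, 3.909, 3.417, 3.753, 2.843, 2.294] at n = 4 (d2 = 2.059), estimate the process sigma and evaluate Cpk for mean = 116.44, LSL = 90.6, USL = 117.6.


R_bar = (0.661 + 2.191 + 0.794 + 3.21 + 3.515 + 3.909 + 3.417 + 3.753 + 2.843 + 2.294) / 10 = 2.6587
sigma = R_bar / d2 = 2.6587 / 2.059 = 1.2912579
Cp = (USL - LSL)/(6*sigma) = (117.6 - 90.6)/(6*1.2912579) = 3.4850
Cpu = (117.6 - 116.44)/(3*1.2912579) = 0.2994
Cpl = (116.44 - 90.6)/(3*1.2912579) = 6.6705
Cpk = min(Cpu, Cpl) = 0.2994

0.2994


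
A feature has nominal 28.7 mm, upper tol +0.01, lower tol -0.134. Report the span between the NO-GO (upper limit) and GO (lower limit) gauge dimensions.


GO = nominal - lower_tol (smallest hole = maximum material condition)
GO = 28.7 - 0.134 = 28.566
NO-GO = nominal + upper_tol (largest hole = least material condition)
NO-GO = 28.7 + 0.01 = 28.71
spread = NO-GO - GO = 28.71 - 28.566 = 0.1440

0.1440


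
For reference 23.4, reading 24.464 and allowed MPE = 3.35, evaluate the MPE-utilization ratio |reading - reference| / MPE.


e = indication - reference = 24.464 - 23.4 = 1.0640
|e| = 1.0640
ratio = |e| / MPE = 1.0640 / 3.35
ratio = 0.3176

0.3176


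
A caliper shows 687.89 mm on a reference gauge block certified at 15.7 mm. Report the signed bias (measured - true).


Systematic error = measured - true
= 687.89 - 15.7
= 672.1900

672.1900


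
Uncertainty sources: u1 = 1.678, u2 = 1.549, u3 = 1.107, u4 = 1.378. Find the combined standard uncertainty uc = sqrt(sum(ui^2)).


uc = sqrt(1.678^2 + 1.549^2 + 1.107^2 + 1.378^2)
uc = sqrt(8.339418)
uc = 2.8878

2.8878


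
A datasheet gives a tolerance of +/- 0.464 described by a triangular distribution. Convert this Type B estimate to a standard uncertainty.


u_B = half_width / sqrt(6)
u_B = 0.464 / 2.4494897
u_B = 0.1894

0.1894


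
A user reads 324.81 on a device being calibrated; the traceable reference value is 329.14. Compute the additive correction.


Correction = standard - reading
= 329.14 - 324.81
= 4.3300

4.3300


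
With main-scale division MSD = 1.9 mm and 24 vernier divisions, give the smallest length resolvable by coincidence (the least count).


LC = MSD / n_div
= 1.9 / 24
= 0.0792

0.0792


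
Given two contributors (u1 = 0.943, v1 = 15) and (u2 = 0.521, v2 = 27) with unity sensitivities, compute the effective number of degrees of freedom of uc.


uc = sqrt(u1^2 + u2^2) = sqrt(0.943^2 + 0.521^2) = 1.0773532
v_eff = uc^4 / (u1^4/v1 + u2^4/v2)
= 1.0773532^4 / (0.943^4/15 + 0.521^4/27)
= 1.3472011 / 0.055446483
v_eff = 24.2973

24.2973


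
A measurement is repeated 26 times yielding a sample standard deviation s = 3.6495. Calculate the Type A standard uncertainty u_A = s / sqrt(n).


u_A = s / sqrt(n)
u_A = 3.6495 / sqrt(26)
u_A = 3.6495 / 5.0990195
u_A = 0.7157

0.7157


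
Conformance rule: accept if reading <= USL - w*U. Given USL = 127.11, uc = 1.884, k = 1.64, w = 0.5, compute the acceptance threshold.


U = k * uc = 1.64 * 1.884 = 3.08976
guard band g = w * U = 0.5 * 3.08976 = 1.54488
AL = USL - g = 127.11 - 1.54488
AL = 125.5651

125.5651


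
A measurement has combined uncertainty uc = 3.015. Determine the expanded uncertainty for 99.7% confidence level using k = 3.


U = k * uc
U = 3 * 3.015
U = 9.0450

9.0450


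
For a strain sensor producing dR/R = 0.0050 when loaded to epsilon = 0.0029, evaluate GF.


GF = (dR/R) / epsilon
= 0.0050 / 0.0029
= 1.7241

1.7241


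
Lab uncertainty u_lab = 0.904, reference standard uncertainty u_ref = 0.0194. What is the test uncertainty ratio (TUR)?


TUR = u_lab / u_ref
= 0.904 / 0.0194
= 46.5979

46.5979


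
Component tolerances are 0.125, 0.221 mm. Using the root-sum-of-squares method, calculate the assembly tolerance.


RSS = sqrt(0.125^2 + 0.221^2)
= sqrt(0.064466)
= 0.2539

0.2539


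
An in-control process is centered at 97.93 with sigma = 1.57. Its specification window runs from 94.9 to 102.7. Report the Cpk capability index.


Cpu = (USL - mean) / (3*sigma) = (102.7 - 97.93) / (3*1.57) = 1.0127
Cpl = (mean - LSL) / (3*sigma) = (97.93 - 94.9) / (3*1.57) = 0.6433
Cpk = min(Cpu, Cpl) = 0.6433

0.6433


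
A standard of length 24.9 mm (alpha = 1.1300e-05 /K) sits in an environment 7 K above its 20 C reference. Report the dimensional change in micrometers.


dL = L * alpha * dT
= 24.9 * 1.1300e-05 * 7
= 0.0019696 mm
dL_um = 0.0019696 * 1000 = 1.9696 um

1.9696


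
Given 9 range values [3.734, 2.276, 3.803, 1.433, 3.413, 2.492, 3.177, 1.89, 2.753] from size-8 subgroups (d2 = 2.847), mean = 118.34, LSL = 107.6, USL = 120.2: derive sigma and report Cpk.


R_bar = (3.734 + 2.276 + 3.803 + 1.433 + 3.413 + 2.492 + 3.177 + 1.89 + 2.753) / 9 = 2.7745556
sigma = R_bar / d2 = 2.7745556 / 2.847 = 0.97455413
Cp = (USL - LSL)/(6*sigma) = (120.2 - 107.6)/(6*0.97455413) = 2.1548
Cpu = (120.2 - 118.34)/(3*0.97455413) = 0.6362
Cpl = (118.34 - 107.6)/(3*0.97455413) = 3.6735
Cpk = min(Cpu, Cpl) = 0.6362

0.6362


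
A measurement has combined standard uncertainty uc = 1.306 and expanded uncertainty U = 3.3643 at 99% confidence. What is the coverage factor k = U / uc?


k = U / uc
k = 3.3643 / 1.306
k = 2.576

2.576


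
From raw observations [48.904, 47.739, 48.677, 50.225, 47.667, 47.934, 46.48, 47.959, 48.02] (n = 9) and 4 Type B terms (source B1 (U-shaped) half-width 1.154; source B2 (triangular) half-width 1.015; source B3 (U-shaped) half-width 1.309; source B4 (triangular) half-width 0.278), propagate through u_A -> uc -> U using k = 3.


mean = (48.904 + 47.739 + 48.677 + 50.225 + 47.667 + 47.934 + 46.48 + 47.959 + 48.02) / 9 = 48.17833333
s = sqrt(sum((x - mean)^2)/(n-1)) = 1.0268758
u_A = s / sqrt(n) = 1.0268758 / sqrt(9) = 0.34229193
u_B1 = 1.154 / sqrt(2) = 0.81600123
u_B2 = 1.015 / sqrt(6) = 0.41437201
u_B3 = 1.309 / sqrt(2) = 0.92560278
u_B4 = 0.278 / sqrt(6) = 0.11349302
uc = sqrt(0.34229193^2 + 0.81600123^2 + 0.41437201^2 + 0.92560278^2 + 0.11349302^2) = 1.3506839
U = k * uc = 3 * 1.3506839
U = 4.0521

4.0521


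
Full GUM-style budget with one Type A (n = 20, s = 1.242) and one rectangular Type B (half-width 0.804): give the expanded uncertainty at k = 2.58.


u_A = s / sqrt(n) = 1.242 / sqrt(20) = 0.27771964
u_B = half_width / sqrt(3) = 0.804 / sqrt(3) = 0.46418962
uc = sqrt(u_A^2 + u_B^2) = sqrt(0.27771964^2 + 0.46418962^2) = 0.54092532
U = k * uc = 2.58 * 0.54092532
U = 1.3956

1.3956


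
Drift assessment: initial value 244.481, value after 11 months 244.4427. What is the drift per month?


rate = (v2 - v1) / months
= (244.4427 - 244.481) / 11
= -0.0383 / 11
= -0.0035

-0.0035


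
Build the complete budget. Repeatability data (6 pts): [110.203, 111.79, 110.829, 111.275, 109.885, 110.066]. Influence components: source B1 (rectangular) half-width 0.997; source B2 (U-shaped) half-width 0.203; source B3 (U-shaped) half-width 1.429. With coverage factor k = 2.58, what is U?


mean = (110.203 + 111.79 + 110.829 + 111.275 + 109.885 + 110.066) / 6 = 110.6746667
s = sqrt(sum((x - mean)^2)/(n-1)) = 0.75428182
u_A = s / sqrt(n) = 0.75428182 / sqrt(6) = 0.30793426
u_B1 = 0.997 / sqrt(3) = 0.57561822
u_B2 = 0.203 / sqrt(2) = 0.14354268
u_B3 = 1.429 / sqrt(2) = 1.0104556
uc = sqrt(0.30793426^2 + 0.57561822^2 + 0.14354268^2 + 1.0104556^2) = 1.2115217
U = k * uc = 2.58 * 1.2115217
U = 3.1257

3.1257


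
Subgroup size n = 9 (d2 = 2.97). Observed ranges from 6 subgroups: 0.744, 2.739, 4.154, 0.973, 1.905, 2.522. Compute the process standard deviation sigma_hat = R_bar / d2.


R_bar = (0.744 + 2.739 + 4.154 + 0.973 + 1.905 + 2.522) / 6
R_bar = 13.037 / 6 = 2.1728333
sigma_hat = R_bar / d2 = 2.1728333 / 2.97 = 0.7316

0.7316


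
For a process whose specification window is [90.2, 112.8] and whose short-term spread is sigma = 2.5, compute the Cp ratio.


Cp = (USL - LSL) / (6 * sigma)
= (112.8 - 90.2) / (6 * 2.5)
= 22.6000 / 15.0000
= 1.5067

1.5067


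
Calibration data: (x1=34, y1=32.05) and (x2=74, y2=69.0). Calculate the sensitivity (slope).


slope = (y2 - y1) / (x2 - x1)
= (69.0 - 32.05) / (74 - 34)
= 36.9500 / 40
= 0.9238

0.9238


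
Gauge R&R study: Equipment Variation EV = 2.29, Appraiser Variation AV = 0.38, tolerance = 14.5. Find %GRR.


GRR = sqrt(EV^2 + AV^2) = sqrt(2.29^2 + 0.38^2) = 2.3213143
%GRR = GRR / tol * 100 = 2.3213143 / 14.5 * 100
%GRR = 16.0091

16.0091


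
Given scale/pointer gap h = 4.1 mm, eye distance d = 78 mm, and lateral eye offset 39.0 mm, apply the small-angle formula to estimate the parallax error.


error = h * offset / d
= 4.1 * 39.0 / 78
= 2.0500

2.0500


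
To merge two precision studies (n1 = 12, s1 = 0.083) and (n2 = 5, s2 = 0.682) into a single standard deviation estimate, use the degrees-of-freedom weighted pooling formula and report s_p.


s_p = sqrt(((n1-1)*s1^2 + (n2-1)*s2^2) / (n1+n2-2))
numerator = (12-1)*0.083^2 + (5-1)*0.682^2 = 0.075779 + 1.860496 = 1.936275
denominator = 12 + 5 - 2 = 15
s_p^2 = 1.936275 / 15 = 0.129085
s_p = sqrt(0.129085) = 0.3593

0.3593


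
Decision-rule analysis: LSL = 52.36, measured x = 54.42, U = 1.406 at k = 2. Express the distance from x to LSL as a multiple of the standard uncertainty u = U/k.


u = U / k = 1.406 / 2 = 0.703
margin = |LSL - x| = |52.36 - 54.42| = 2.06
z = margin / u = 2.06 / 0.703
z = 2.9303

2.9303


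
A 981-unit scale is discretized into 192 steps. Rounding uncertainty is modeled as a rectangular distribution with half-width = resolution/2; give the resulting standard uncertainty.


resolution = range / divisions
resolution = 981 / 192 = 5.109375
u_res = resolution / (2*sqrt(3))
u_res = 5.109375 / 3.4641016
u_res = 1.4749

1.4749


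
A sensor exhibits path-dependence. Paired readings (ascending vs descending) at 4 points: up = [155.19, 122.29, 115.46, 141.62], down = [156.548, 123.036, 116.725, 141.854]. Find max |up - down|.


|155.19 - 156.548| = 1.3580
|122.29 - 123.036| = 0.7460
|115.46 - 116.725| = 1.2650
|141.62 - 141.854| = 0.2340
hysteresis = max(diffs) = 1.3580

1.3580


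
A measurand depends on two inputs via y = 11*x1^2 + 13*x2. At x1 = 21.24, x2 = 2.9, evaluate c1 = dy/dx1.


y = 11*x1^2 + 13*x2
dy/dx1 = 2*11*x1
Evaluate at x1 = 21.24: c1 = 22 * 21.24
c1 = 467.2800

467.2800


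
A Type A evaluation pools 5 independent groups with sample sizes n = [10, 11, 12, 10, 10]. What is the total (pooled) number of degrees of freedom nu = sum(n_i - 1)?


nu = sum_i (n_i - 1)
nu = ((10 - 1) + (11 - 1) + (12 - 1) + (10 - 1) + (10 - 1))
nu = 9 + 10 + 11 + 9 + 9
nu = 48

48


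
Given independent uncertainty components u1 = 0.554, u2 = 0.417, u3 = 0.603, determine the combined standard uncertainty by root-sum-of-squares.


uc = sqrt(0.554^2 + 0.417^2 + 0.603^2)
uc = sqrt(0.844414)
uc = 0.9189

0.9189


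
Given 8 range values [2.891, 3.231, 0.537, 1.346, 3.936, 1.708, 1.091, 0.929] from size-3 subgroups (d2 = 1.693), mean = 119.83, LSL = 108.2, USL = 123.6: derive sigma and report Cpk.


R_bar = (2.891 + 3.231 + 0.537 + 1.346 + 3.936 + 1.708 + 1.091 + 0.929) / 8 = 1.958625
sigma = R_bar / d2 = 1.958625 / 1.693 = 1.156896
Cp = (USL - LSL)/(6*sigma) = (123.6 - 108.2)/(6*1.156896) = 2.2186
Cpu = (123.6 - 119.83)/(3*1.156896) = 1.0862
Cpl = (119.83 - 108.2)/(3*1.156896) = 3.3509
Cpk = min(Cpu, Cpl) = 1.0862

1.0862


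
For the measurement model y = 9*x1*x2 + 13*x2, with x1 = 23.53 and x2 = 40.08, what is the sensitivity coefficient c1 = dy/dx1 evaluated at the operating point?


y = 9*x1*x2 + 13*x2
dy/dx1 = 9*x2
Evaluate at x2 = 40.08: c1 = 9 * 40.08
c1 = 360.7200

360.7200


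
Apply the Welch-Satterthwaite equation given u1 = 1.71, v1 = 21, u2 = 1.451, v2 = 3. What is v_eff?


uc = sqrt(u1^2 + u2^2) = sqrt(1.71^2 + 1.451^2) = 2.2426549
v_eff = uc^4 / (u1^4/v1 + u2^4/v2)
= 2.2426549^4 / (1.71^4/21 + 1.451^4/3)
= 25.29588 / 1.8847312
v_eff = 13.4215

13.4215


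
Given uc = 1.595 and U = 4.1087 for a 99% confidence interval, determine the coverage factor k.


k = U / uc
k = 4.1087 / 1.595
k = 2.576

2.576


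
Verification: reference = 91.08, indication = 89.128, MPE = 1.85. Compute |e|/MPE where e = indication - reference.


e = indication - reference = 89.128 - 91.08 = -1.9520
|e| = 1.9520
ratio = |e| / MPE = 1.9520 / 1.85
ratio = 1.0551

1.0551


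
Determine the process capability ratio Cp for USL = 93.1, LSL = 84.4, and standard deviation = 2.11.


Cp = (USL - LSL) / (6 * sigma)
= (93.1 - 84.4) / (6 * 2.11)
= 8.7000 / 12.6600
= 0.6872

0.6872


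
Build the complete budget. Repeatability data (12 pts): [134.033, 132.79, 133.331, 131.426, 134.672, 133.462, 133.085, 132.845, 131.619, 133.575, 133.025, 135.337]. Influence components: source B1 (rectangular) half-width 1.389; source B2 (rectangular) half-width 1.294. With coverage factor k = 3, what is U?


mean = (134.033 + 132.79 + 133.331 + 131.426 + 134.672 + 133.462 + 133.085 + 132.845 + 131.619 + 133.575 + 133.025 + 135.337) / 12 = 133.2666667
s = sqrt(sum((x - mean)^2)/(n-1)) = 1.1113117
u_A = s / sqrt(n) = 1.1113117 / sqrt(12) = 0.32080805
u_B1 = 1.389 / sqrt(3) = 0.80193952
u_B2 = 1.294 / sqrt(3) = 0.74709125
uc = sqrt(0.32080805^2 + 0.80193952^2 + 0.74709125^2) = 1.1420027
U = k * uc = 3 * 1.1420027
U = 3.4260

3.4260


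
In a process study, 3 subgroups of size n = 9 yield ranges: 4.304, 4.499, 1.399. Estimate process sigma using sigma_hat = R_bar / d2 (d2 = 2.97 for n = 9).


R_bar = (4.304 + 4.499 + 1.399) / 3
R_bar = 10.202 / 3 = 3.4006667
sigma_hat = R_bar / d2 = 3.4006667 / 2.97 = 1.1450

1.1450


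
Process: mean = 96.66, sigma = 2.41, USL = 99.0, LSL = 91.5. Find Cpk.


Cpu = (USL - mean) / (3*sigma) = (99.0 - 96.66) / (3*2.41) = 0.3237
Cpl = (mean - LSL) / (3*sigma) = (96.66 - 91.5) / (3*2.41) = 0.7137
Cpk = min(Cpu, Cpl) = 0.3237

0.3237


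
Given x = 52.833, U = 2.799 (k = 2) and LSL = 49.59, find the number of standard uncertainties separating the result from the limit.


u = U / k = 2.799 / 2 = 1.3995
margin = |LSL - x| = |49.59 - 52.833| = 3.243
z = margin / u = 3.243 / 1.3995
z = 2.3173

2.3173


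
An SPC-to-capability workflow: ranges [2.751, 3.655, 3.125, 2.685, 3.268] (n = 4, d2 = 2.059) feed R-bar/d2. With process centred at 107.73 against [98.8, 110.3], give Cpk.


R_bar = (2.751 + 3.655 + 3.125 + 2.685 + 3.268) / 5 = 3.0968
sigma = R_bar / d2 = 3.0968 / 2.059 = 1.5040311
Cp = (USL - LSL)/(6*sigma) = (110.3 - 98.8)/(6*1.5040311) = 1.2744
Cpu = (110.3 - 107.73)/(3*1.5040311) = 0.5696
Cpl = (107.73 - 98.8)/(3*1.5040311) = 1.9791
Cpk = min(Cpu, Cpl) = 0.5696

0.5696


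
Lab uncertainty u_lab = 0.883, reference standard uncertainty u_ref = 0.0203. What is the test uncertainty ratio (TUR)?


TUR = u_lab / u_ref
= 0.883 / 0.0203
= 43.4975

43.4975


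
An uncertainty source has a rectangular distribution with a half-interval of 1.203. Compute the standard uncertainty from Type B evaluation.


u_B = half_width / sqrt(3)
u_B = 1.203 / 1.7320508
u_B = 0.6946

0.6946


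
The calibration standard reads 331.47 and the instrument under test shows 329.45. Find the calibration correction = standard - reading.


Correction = standard - reading
= 331.47 - 329.45
= 2.0200

2.0200


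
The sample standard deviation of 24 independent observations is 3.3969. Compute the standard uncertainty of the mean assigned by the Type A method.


u_A = s / sqrt(n)
u_A = 3.3969 / sqrt(24)
u_A = 3.3969 / 4.8989795
u_A = 0.6934

0.6934


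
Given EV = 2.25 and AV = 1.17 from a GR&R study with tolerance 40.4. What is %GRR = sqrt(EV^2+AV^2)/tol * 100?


GRR = sqrt(EV^2 + AV^2) = sqrt(2.25^2 + 1.17^2) = 2.5360205
%GRR = GRR / tol * 100 = 2.5360205 / 40.4 * 100
%GRR = 6.2773

6.2773


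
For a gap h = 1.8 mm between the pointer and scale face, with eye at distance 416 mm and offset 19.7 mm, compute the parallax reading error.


error = h * offset / d
= 1.8 * 19.7 / 416
= 0.0852

0.0852


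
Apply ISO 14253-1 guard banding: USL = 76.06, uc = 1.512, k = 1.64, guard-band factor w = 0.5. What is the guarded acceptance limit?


U = k * uc = 1.64 * 1.512 = 2.47968
guard band g = w * U = 0.5 * 2.47968 = 1.23984
AL = USL - g = 76.06 - 1.23984
AL = 74.8202

74.8202


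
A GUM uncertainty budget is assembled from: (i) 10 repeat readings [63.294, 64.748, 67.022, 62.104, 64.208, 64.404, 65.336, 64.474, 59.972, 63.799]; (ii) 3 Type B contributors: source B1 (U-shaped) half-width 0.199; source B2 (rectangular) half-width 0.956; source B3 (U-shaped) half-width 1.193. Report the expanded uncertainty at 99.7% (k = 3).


mean = (63.294 + 64.748 + 67.022 + 62.104 + 64.208 + 64.404 + 65.336 + 64.474 + 59.972 + 63.799) / 10 = 63.9361
s = sqrt(sum((x - mean)^2)/(n-1)) = 1.8922545
u_A = s / sqrt(n) = 1.8922545 / sqrt(10) = 0.59838341
u_B1 = 0.199 / sqrt(2) = 0.14071425
u_B2 = 0.956 / sqrt(3) = 0.55194686
u_B3 = 1.193 / sqrt(2) = 0.84357839
uc = sqrt(0.59838341^2 + 0.14071425^2 + 0.55194686^2 + 0.84357839^2) = 1.1807341
U = k * uc = 3 * 1.1807341
U = 3.5422

3.5422


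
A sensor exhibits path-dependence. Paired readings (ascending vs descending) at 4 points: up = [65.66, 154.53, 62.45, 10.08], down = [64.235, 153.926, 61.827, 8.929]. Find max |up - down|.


|65.66 - 64.235| = 1.4250
|154.53 - 153.926| = 0.6040
|62.45 - 61.827| = 0.6230
|10.08 - 8.929| = 1.1510
hysteresis = max(diffs) = 1.4250

1.4250


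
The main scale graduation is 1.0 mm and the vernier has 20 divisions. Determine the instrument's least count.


LC = MSD / n_div
= 1.0 / 20
= 0.0500

0.0500


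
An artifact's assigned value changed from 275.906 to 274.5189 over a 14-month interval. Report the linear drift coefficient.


rate = (v2 - v1) / months
= (274.5189 - 275.906) / 14
= -1.3871 / 14
= -0.0991

-0.0991


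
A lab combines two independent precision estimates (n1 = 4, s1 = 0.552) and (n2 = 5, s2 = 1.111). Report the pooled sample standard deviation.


s_p = sqrt(((n1-1)*s1^2 + (n2-1)*s2^2) / (n1+n2-2))
numerator = (4-1)*0.552^2 + (5-1)*1.111^2 = 0.914112 + 4.937284 = 5.851396
denominator = 4 + 5 - 2 = 7
s_p^2 = 5.851396 / 7 = 0.83591371
s_p = sqrt(0.83591371) = 0.9143

0.9143


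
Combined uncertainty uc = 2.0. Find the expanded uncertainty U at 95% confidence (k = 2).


U = k * uc
U = 2 * 2.0
U = 4.0000

4.0000


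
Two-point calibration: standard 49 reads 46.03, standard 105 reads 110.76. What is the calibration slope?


slope = (y2 - y1) / (x2 - x1)
= (110.76 - 46.03) / (105 - 49)
= 64.7300 / 56
= 1.1559

1.1559


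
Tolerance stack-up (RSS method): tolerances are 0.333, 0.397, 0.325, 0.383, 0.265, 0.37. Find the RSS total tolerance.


RSS = sqrt(0.333^2 + 0.397^2 + 0.325^2 + 0.383^2 + 0.265^2 + 0.37^2)
= sqrt(0.727937)
= 0.8532

0.8532


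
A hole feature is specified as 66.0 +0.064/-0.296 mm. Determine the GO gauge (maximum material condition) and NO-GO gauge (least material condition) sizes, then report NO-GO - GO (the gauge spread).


GO = nominal - lower_tol (smallest hole = maximum material condition)
GO = 66.0 - 0.296 = 65.704
NO-GO = nominal + upper_tol (largest hole = least material condition)
NO-GO = 66.0 + 0.064 = 66.064
spread = NO-GO - GO = 66.064 - 65.704 = 0.3600

0.3600


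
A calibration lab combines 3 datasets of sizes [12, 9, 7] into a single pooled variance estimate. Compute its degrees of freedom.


nu = sum_i (n_i - 1)
nu = ((12 - 1) + (9 - 1) + (7 - 1))
nu = 11 + 8 + 6
nu = 25

25


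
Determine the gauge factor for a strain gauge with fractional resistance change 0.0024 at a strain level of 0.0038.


GF = (dR/R) / epsilon
= 0.0024 / 0.0038
= 0.6316

0.6316


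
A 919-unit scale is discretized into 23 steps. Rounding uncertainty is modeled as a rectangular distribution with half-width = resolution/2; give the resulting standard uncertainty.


resolution = range / divisions
resolution = 919 / 23 = 39.956522
u_res = resolution / (2*sqrt(3))
u_res = 39.956522 / 3.4641016
u_res = 11.5345

11.5345


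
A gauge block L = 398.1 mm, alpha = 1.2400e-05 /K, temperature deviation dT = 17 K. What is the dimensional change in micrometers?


dL = L * alpha * dT
= 398.1 * 1.2400e-05 * 17
= 0.0839195 mm
dL_um = 0.0839195 * 1000 = 83.9195 um

83.9195


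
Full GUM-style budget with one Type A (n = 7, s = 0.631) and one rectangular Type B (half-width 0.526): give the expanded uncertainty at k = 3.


u_A = s / sqrt(n) = 0.631 / sqrt(7) = 0.23849558
u_B = half_width / sqrt(3) = 0.526 / sqrt(3) = 0.30368624
uc = sqrt(u_A^2 + u_B^2) = sqrt(0.23849558^2 + 0.30368624^2) = 0.38614178
U = k * uc = 3 * 0.38614178
U = 1.1584

1.1584
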